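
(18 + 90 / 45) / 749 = 20 / 749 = 0.03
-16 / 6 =-8 / 3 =-2.67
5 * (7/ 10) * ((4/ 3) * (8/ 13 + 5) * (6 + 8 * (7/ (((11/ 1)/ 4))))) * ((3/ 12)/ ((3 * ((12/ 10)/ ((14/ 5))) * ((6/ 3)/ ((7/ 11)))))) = 3630655/ 84942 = 42.74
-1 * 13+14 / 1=1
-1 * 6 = -6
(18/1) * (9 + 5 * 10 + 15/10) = 1089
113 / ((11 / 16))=1808 / 11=164.36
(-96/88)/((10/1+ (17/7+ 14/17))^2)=-169932/27356219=-0.01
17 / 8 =2.12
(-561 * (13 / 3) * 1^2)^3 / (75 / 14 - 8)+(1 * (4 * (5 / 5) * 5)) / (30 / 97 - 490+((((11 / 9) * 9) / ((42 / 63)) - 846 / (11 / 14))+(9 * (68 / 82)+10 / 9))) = 244119864324503665586 / 44907815713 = 5436021780.37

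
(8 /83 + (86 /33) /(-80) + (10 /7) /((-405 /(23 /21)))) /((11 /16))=52134718 /597910005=0.09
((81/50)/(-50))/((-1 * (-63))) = -9/17500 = -0.00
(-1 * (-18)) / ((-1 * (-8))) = 9 / 4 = 2.25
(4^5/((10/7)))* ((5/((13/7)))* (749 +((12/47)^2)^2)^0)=25088/13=1929.85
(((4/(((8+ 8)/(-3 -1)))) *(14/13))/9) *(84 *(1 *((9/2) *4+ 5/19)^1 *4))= -544096/741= -734.27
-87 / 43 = -2.02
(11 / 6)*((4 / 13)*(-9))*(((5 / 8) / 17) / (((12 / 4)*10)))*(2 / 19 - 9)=0.06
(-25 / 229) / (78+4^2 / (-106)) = -1325 / 944854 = -0.00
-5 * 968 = -4840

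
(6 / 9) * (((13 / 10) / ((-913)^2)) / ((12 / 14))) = 91 / 75021210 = 0.00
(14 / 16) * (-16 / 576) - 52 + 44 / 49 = -721495 / 14112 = -51.13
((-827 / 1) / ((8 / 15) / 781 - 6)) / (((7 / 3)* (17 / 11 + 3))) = 63942813 / 4919740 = 13.00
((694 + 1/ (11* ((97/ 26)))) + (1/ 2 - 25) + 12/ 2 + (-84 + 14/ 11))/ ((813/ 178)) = 112587581/ 867471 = 129.79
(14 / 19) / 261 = 14 / 4959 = 0.00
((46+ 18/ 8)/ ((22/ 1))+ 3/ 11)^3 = 10218313/ 681472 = 14.99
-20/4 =-5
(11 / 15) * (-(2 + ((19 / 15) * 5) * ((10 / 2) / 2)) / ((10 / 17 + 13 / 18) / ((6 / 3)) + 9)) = -40018 / 29545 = -1.35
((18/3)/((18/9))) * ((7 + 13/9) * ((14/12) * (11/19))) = 154/9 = 17.11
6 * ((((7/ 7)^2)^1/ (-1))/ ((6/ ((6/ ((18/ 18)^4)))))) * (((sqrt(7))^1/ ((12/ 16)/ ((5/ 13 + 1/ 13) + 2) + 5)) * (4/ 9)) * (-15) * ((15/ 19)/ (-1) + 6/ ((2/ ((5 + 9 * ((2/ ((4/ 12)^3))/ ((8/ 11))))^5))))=40367014166343480705 * sqrt(7)/ 12901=8278511793997842.45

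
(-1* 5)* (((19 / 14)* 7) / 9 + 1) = -185 / 18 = -10.28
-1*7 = -7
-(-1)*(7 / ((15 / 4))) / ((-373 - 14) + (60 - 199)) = -14 / 3945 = -0.00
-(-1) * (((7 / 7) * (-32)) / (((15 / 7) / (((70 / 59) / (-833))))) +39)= 117415 / 3009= 39.02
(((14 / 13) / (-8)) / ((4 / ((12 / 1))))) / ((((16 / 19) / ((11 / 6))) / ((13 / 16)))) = -0.71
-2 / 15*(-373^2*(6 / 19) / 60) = 139129 / 1425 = 97.63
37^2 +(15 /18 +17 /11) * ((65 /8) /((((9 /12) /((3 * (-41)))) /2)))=-328051 /66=-4970.47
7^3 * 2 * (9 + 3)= 8232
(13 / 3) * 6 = 26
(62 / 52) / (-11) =-31 / 286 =-0.11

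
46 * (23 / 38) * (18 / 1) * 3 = 28566 / 19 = 1503.47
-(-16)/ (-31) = -16/ 31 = -0.52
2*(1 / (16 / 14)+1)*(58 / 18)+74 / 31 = 5383 / 372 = 14.47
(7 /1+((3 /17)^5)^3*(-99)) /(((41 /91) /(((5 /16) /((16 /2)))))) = 4558408709206208392445 /7510998087161756640832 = 0.61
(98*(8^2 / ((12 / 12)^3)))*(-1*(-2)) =12544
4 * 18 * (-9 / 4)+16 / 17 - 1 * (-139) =-375 / 17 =-22.06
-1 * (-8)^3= 512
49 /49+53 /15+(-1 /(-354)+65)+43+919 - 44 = 1747939 /1770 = 987.54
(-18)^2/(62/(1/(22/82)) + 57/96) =425088/22603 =18.81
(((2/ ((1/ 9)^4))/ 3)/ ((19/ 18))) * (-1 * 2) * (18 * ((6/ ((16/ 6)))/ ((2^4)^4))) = -1594323/ 311296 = -5.12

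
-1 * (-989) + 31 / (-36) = 35573 / 36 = 988.14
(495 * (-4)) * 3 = -5940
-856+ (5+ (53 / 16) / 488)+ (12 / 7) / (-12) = -851.14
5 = 5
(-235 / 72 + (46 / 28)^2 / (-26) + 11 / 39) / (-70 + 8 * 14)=-8845 / 120393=-0.07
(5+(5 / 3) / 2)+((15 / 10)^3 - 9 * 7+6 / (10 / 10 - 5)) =-1327 / 24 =-55.29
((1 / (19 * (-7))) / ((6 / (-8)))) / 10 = 2 / 1995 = 0.00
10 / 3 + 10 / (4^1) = 5.83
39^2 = 1521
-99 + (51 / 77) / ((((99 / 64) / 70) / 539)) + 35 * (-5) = 524078 / 33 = 15881.15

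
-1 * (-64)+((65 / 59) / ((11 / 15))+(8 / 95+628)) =42763077 / 61655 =693.59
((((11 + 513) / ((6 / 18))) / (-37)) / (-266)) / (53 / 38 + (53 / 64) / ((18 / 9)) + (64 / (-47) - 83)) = -4728576 / 2443956893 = -0.00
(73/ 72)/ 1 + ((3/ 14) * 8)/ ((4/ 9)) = 2455/ 504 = 4.87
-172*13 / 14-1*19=-1251 / 7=-178.71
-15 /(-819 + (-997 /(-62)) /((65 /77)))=60450 /3223801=0.02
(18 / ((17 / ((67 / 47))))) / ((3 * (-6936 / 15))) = -1005 / 923644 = -0.00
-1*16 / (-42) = 8 / 21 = 0.38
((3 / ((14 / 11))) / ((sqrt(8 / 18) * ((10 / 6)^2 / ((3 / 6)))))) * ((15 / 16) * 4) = 2673 / 1120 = 2.39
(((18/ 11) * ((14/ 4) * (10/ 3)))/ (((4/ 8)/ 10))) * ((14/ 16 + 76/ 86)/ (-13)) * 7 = -202125/ 559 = -361.58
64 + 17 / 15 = 977 / 15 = 65.13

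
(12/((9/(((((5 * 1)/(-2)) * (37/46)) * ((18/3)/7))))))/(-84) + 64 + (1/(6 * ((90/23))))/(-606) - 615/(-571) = 13709966409329/210584503080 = 65.10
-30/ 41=-0.73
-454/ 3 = -151.33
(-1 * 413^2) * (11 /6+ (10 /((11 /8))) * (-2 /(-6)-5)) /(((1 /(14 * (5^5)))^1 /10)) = 79064061781250 /33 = 2395880660037.88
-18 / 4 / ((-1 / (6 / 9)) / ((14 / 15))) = 14 / 5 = 2.80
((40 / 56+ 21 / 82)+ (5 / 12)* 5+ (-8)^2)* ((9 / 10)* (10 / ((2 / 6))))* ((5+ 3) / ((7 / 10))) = 41567940 / 2009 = 20690.86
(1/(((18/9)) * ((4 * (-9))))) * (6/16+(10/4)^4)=-631/1152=-0.55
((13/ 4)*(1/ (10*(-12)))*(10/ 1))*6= -13/ 8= -1.62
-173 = -173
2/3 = 0.67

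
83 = 83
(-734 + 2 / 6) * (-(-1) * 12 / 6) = -4402 / 3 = -1467.33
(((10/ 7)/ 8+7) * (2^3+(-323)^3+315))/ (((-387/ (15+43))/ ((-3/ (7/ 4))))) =-18707172912/ 301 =-62150076.12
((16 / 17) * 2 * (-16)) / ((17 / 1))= -512 / 289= -1.77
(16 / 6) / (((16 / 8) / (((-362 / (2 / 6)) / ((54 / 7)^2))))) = -24.33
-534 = -534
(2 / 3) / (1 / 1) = 2 / 3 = 0.67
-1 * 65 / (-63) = 65 / 63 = 1.03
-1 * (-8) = 8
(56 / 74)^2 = 784 / 1369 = 0.57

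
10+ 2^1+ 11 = 23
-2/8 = -1/4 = -0.25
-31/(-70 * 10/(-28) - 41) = 31/16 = 1.94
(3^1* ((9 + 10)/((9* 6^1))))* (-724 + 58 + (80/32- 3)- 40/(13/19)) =-119377/156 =-765.24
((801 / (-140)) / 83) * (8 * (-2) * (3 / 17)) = 9612 / 49385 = 0.19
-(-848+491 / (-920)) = 780651 / 920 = 848.53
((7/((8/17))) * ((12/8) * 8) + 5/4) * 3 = 2157/4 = 539.25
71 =71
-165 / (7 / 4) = -660 / 7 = -94.29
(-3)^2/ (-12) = -3/ 4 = -0.75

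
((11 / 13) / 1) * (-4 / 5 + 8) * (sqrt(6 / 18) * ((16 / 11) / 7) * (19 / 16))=228 * sqrt(3) / 455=0.87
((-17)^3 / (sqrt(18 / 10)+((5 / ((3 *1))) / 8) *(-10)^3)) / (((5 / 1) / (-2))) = -9211875 / 976522 -132651 *sqrt(5) / 4882610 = -9.49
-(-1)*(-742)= -742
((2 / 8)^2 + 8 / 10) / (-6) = -23 / 160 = -0.14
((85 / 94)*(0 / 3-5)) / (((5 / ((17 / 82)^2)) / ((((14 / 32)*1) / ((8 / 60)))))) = -2579325 / 20225792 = -0.13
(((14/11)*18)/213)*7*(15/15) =588/781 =0.75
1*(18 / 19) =18 / 19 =0.95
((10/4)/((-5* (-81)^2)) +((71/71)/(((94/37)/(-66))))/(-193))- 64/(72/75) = -7919297909/119029662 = -66.53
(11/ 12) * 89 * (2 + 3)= 4895/ 12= 407.92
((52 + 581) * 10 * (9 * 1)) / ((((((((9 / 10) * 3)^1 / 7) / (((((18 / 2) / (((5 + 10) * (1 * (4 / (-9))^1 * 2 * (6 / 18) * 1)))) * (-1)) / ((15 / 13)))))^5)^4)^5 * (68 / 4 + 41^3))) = 45686243649144064033490068828678031540444882141094280165309881181844429944703747563294062909809233769241099477394542456169979144133200563489841178715597878410494379540271553497757568301553345808843697 / 87389297078533678480379725572210688000000000000000000000000000000000000000000000000000000000000000000000000000000000000000000000000000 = 522789920235740636807194500000000000000000000000000000000000000000.00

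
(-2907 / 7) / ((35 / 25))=-14535 / 49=-296.63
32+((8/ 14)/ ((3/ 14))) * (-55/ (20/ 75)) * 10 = -5468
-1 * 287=-287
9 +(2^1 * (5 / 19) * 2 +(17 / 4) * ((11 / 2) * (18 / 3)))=11423 / 76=150.30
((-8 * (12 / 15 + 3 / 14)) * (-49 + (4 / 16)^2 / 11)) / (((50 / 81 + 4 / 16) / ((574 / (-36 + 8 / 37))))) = -75229354341 / 10231210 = -7352.93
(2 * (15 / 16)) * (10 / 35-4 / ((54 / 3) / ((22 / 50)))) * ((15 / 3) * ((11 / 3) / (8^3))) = 407 / 32256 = 0.01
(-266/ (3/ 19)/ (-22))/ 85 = 0.90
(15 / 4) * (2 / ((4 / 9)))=135 / 8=16.88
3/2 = 1.50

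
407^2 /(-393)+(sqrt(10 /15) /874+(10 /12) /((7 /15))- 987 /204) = -79419953 /187068+sqrt(6) /2622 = -424.55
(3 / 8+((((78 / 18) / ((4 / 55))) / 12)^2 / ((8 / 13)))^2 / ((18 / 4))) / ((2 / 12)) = 44214757128793 / 20639121408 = 2142.28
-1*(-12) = 12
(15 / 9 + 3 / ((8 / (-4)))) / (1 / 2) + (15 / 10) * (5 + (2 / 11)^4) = 688271 / 87846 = 7.83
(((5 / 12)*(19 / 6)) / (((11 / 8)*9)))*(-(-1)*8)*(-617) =-468920 / 891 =-526.29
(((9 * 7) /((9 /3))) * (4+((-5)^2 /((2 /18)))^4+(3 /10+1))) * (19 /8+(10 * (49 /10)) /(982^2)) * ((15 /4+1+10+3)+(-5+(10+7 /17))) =776579279522178897765 /262296128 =2960696695919.88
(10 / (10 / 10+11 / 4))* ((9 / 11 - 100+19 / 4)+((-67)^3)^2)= 241222352198.85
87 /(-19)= -87 /19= -4.58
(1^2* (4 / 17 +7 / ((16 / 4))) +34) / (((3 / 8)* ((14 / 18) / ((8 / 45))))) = 39152 / 1785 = 21.93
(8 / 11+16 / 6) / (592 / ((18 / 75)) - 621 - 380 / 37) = 4144 / 2241019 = 0.00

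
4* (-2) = -8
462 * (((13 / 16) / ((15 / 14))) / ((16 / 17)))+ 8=121679 / 320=380.25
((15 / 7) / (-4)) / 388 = -15 / 10864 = -0.00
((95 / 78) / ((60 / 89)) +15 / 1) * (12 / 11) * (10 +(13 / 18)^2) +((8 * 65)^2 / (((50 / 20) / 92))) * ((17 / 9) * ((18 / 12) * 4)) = 112775019.58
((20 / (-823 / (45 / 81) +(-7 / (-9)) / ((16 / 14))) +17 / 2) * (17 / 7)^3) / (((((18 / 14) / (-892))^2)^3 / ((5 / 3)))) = 19200102846020989109818315294720 / 849868224057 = 22591858717067709973.52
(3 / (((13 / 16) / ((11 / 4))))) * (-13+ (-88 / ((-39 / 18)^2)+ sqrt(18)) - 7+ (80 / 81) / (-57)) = -1330807984 / 3381183+ 396 * sqrt(2) / 13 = -350.51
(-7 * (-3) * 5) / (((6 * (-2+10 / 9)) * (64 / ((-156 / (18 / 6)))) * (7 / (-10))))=-2925 / 128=-22.85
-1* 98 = -98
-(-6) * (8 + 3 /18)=49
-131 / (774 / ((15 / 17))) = -0.15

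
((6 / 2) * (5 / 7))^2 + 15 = 960 / 49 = 19.59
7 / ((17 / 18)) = 126 / 17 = 7.41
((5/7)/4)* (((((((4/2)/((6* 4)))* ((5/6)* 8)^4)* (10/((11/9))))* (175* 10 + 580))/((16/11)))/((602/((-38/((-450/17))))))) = 918.69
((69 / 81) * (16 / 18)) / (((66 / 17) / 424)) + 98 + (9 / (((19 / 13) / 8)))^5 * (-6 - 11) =-97937353153394668046 / 19855837881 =-4932421071.34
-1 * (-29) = 29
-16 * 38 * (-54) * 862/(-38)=-744768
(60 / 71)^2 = 3600 / 5041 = 0.71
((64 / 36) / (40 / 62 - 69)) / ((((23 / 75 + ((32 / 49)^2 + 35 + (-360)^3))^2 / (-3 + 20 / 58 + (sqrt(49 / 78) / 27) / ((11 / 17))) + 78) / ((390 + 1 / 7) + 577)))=1335017459487318638478329100788581444306034350000 / 43512067403433678382373927278480065969801832776269319680945757 - 198676625657480515994136673323593345921600000 * sqrt(78) / 3347082107956436798644148252190774305369371752020716898534289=0.00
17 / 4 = 4.25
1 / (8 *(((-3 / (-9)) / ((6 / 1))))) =9 / 4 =2.25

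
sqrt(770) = 27.75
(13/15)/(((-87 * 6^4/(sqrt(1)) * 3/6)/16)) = -26/105705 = -0.00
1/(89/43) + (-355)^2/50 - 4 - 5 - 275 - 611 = 289425/178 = 1625.98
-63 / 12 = -21 / 4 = -5.25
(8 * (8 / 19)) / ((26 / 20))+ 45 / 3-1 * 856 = -207087 / 247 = -838.41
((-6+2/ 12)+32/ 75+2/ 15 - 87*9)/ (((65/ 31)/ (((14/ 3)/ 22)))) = -25658297/ 321750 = -79.75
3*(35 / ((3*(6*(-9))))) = -35 / 54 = -0.65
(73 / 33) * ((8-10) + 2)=0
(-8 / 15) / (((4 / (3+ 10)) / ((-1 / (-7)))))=-26 / 105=-0.25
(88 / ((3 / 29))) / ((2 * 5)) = 1276 / 15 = 85.07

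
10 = 10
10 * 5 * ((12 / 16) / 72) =25 / 48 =0.52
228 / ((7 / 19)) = 4332 / 7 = 618.86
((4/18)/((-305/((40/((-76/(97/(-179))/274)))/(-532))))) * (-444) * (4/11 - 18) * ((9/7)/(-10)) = -1144661304/10623040505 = -0.11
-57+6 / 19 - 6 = -1191 / 19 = -62.68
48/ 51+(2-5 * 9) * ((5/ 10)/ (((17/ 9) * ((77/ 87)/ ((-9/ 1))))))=305485/ 2618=116.69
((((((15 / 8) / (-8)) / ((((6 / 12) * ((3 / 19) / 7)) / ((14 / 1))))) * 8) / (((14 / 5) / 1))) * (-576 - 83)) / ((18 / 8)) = 2191175 / 9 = 243463.89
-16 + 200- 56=128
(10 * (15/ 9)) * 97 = 4850/ 3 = 1616.67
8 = 8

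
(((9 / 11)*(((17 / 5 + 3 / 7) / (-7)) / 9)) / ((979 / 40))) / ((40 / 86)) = -11524 / 2638405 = -0.00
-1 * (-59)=59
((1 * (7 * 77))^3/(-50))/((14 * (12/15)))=-279626.46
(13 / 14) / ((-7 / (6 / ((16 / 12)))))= -117 / 196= -0.60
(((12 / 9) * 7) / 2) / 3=14 / 9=1.56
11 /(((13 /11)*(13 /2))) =242 /169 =1.43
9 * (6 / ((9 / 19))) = 114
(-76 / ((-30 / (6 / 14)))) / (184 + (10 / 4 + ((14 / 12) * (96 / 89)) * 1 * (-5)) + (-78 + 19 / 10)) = 1691 / 162148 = 0.01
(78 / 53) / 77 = 78 / 4081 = 0.02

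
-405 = -405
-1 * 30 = -30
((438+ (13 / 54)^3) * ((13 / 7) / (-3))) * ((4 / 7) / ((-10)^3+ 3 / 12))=1793257154 / 11570710599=0.15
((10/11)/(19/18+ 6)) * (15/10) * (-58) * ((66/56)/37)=-11745/32893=-0.36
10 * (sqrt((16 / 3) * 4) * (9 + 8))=1360 * sqrt(3) / 3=785.20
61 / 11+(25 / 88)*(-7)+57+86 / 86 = 5417 / 88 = 61.56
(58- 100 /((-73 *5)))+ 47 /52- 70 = -41081 /3796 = -10.82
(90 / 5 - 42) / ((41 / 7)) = -4.10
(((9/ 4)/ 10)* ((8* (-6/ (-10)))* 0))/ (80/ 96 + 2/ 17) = 0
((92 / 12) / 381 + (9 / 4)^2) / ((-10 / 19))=-1766069 / 182880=-9.66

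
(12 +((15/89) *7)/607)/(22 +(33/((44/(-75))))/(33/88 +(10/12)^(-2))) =-78454101/58777024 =-1.33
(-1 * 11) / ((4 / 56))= -154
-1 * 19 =-19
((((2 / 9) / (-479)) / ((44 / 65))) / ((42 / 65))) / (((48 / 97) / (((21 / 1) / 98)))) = -409825 / 892273536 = -0.00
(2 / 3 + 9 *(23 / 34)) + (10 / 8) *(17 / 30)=1015 / 136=7.46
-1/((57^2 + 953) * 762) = -1/3201924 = -0.00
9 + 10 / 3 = 37 / 3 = 12.33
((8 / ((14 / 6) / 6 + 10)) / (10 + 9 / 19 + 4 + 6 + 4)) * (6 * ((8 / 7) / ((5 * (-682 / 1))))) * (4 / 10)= -43776 / 1729679875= -0.00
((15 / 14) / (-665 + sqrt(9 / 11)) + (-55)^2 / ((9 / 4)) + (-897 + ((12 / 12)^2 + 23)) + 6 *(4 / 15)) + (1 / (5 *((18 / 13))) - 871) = -174163181573 / 437801940 - 45 *sqrt(11) / 68102524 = -397.81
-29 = -29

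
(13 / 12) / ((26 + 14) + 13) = 13 / 636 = 0.02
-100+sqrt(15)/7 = -99.45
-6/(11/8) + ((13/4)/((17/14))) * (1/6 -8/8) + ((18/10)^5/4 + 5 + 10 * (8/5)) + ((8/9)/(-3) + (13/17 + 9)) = 451227569/15778125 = 28.60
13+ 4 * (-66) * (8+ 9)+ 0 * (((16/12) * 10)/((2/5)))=-4475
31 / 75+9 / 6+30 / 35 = 2909 / 1050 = 2.77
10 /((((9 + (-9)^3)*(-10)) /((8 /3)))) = 1 /270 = 0.00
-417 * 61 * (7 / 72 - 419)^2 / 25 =-7713226924159 / 43200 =-178546919.54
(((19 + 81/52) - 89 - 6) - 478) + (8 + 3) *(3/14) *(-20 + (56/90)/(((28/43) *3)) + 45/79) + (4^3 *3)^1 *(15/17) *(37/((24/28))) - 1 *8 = 147552754229/21998340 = 6707.45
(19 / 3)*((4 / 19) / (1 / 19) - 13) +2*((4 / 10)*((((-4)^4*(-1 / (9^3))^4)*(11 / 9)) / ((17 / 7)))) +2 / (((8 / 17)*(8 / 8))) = -52.75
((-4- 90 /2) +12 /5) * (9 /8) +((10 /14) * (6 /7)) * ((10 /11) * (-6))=-1202283 /21560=-55.76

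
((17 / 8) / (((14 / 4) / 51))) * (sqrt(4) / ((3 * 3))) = 289 / 42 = 6.88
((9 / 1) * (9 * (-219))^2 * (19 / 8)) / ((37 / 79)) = 52480317069 / 296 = 177298368.48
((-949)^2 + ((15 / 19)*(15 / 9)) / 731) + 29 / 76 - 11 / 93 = 244902303221 / 271932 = 900601.27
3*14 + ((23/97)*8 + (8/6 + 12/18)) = 4452/97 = 45.90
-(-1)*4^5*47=48128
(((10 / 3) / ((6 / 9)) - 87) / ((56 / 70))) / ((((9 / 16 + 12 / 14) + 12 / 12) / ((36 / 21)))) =-19680 / 271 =-72.62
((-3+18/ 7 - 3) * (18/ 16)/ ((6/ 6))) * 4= -108/ 7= -15.43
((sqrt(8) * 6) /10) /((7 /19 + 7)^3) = 20577 * sqrt(2) /6860000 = 0.00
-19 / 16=-1.19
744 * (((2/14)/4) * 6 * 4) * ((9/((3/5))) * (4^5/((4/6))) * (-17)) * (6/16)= -655672320/7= -93667474.29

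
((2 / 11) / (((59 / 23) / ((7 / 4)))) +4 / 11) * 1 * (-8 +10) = 633 / 649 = 0.98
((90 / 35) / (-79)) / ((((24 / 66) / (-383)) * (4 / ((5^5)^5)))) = 11300146579742431640625 / 4424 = 2554282680773605705.39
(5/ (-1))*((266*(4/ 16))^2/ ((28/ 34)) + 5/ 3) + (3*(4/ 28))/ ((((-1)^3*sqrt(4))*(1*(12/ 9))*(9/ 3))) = -564013/ 21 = -26857.76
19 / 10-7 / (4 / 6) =-43 / 5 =-8.60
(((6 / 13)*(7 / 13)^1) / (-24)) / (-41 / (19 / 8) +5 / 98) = 6517 / 10832562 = 0.00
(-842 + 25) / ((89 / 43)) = -35131 / 89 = -394.73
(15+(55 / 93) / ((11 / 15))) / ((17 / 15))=7350 / 527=13.95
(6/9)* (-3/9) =-2/9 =-0.22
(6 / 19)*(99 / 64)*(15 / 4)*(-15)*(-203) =13565475 / 2432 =5577.91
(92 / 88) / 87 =23 / 1914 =0.01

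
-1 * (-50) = 50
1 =1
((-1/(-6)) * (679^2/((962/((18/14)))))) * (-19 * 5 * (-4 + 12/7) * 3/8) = 8044695/962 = 8362.47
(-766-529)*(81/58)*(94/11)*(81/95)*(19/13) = -79867053/4147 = -19259.00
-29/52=-0.56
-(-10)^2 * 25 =-2500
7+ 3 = 10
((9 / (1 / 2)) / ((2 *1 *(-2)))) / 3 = -3 / 2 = -1.50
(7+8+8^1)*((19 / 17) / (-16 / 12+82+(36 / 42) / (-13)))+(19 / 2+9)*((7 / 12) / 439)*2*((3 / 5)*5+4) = 163332869 / 246323778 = 0.66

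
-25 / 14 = -1.79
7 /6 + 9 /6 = 8 /3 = 2.67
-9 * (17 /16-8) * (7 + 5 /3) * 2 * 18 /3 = 6493.50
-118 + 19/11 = -1279/11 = -116.27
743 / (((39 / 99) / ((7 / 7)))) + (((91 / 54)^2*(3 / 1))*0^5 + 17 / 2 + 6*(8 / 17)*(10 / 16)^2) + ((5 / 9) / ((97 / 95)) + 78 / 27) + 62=168161505 / 85748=1961.11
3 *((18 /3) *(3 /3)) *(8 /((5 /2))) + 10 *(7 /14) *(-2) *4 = 88 /5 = 17.60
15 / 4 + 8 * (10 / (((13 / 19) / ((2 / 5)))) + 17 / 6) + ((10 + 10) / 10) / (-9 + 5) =11339 / 156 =72.69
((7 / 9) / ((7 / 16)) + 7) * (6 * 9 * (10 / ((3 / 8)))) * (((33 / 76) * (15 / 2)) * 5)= 3910500 / 19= 205815.79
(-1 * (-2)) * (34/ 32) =17/ 8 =2.12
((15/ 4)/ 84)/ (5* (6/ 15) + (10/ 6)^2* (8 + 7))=15/ 14672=0.00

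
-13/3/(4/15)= -65/4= -16.25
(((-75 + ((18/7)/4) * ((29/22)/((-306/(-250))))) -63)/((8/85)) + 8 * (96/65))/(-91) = 231764123/14574560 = 15.90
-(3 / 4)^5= -243 / 1024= -0.24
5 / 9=0.56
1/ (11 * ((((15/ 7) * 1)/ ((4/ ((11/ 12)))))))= 112/ 605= 0.19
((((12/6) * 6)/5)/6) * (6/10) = 6/25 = 0.24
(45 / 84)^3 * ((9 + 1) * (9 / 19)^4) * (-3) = -332150625 / 1430403296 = -0.23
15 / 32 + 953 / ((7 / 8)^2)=1952479 / 1568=1245.20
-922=-922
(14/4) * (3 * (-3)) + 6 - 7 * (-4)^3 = 845/2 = 422.50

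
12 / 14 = 6 / 7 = 0.86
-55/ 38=-1.45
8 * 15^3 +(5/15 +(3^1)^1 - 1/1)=81007/3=27002.33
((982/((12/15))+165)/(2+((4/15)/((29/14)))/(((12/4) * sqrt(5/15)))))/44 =1580974875/99772816-8480325 * sqrt(3)/24943204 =15.26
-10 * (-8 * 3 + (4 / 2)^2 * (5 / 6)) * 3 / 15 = 124 / 3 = 41.33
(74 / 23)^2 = 5476 / 529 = 10.35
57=57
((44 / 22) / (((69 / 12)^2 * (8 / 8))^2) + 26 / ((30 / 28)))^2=10377456966998416 / 17619971688225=588.96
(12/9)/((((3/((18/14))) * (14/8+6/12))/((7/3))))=16/27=0.59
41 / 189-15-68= -15646 / 189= -82.78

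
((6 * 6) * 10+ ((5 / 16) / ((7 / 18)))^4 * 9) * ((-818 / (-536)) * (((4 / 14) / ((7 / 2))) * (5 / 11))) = 7315627958325 / 355153154048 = 20.60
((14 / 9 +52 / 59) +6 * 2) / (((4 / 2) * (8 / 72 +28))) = 3833 / 14927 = 0.26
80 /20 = 4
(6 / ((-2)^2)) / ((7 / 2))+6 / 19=99 / 133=0.74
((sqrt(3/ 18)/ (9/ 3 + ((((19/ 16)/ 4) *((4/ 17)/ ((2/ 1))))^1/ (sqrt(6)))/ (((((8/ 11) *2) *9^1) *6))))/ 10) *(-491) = 24116285952/ 59647060650715- 162703927148544 *sqrt(6)/ 59647060650715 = -6.68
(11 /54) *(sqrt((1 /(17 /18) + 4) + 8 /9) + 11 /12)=121 /648 + 11 *sqrt(15470) /2754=0.68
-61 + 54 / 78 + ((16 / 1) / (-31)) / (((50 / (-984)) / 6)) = 6416 / 10075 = 0.64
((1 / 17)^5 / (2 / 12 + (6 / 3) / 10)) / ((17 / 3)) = 0.00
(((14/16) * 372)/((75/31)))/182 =961/1300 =0.74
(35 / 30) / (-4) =-0.29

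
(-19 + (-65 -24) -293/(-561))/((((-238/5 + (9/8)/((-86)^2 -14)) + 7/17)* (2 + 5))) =0.33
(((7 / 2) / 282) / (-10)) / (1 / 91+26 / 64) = -2548 / 856575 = -0.00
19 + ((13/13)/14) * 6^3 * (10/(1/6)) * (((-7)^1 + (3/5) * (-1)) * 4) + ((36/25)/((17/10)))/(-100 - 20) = -28122.72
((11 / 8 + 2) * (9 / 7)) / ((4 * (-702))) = -9 / 5824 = -0.00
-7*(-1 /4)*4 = 7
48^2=2304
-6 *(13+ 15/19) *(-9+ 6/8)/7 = 12969/133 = 97.51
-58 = -58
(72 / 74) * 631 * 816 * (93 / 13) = 1723871808 / 481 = 3583933.07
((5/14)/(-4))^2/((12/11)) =275/37632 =0.01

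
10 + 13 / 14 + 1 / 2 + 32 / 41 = 3504 / 287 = 12.21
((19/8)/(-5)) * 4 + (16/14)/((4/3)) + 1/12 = -403/420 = -0.96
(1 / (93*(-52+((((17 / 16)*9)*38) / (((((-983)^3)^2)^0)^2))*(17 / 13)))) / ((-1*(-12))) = 26 / 12279069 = 0.00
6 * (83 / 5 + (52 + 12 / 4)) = 2148 / 5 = 429.60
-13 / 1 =-13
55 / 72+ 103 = 7471 / 72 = 103.76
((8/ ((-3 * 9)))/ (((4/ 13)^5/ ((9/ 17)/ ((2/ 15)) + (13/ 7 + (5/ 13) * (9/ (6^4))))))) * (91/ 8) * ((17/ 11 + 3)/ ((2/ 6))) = -12056134332775/ 124084224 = -97160.90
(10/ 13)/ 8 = 5/ 52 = 0.10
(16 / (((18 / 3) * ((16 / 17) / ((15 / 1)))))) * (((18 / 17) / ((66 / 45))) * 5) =3375 / 22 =153.41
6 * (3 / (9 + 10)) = 18 / 19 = 0.95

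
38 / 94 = 19 / 47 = 0.40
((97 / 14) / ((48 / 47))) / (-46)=-4559 / 30912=-0.15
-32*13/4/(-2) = 52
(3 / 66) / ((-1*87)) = -1 / 1914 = -0.00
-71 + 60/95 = -1337/19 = -70.37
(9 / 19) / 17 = 9 / 323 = 0.03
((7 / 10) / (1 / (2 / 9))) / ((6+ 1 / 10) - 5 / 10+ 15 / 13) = 91 / 3951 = 0.02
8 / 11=0.73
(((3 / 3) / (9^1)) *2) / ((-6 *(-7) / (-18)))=-0.10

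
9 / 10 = 0.90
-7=-7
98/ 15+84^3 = 8890658/ 15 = 592710.53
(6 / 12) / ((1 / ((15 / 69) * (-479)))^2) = 5736025 / 1058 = 5421.57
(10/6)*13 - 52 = -91/3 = -30.33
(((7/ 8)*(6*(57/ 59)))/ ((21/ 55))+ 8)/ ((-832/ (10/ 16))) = -25115/ 1570816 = -0.02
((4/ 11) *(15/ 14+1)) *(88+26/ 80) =102457/ 1540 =66.53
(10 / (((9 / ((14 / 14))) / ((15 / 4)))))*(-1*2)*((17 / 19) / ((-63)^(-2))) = -562275 / 19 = -29593.42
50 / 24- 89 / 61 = 457 / 732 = 0.62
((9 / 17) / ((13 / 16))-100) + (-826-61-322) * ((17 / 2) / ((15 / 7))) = -10818057 / 2210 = -4895.05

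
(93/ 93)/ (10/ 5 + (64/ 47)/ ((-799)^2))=30004847/ 60009758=0.50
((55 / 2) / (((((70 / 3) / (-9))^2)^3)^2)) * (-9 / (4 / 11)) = -163453057838432042769 / 22146059521600000000000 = -0.01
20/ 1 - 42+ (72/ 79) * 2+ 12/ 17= -26150/ 1343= -19.47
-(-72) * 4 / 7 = 41.14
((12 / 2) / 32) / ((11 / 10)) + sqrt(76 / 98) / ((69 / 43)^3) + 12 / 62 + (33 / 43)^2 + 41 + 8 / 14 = 79507 * sqrt(38) / 2299563 + 1501472895 / 35308504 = 42.74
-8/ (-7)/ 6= 4/ 21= 0.19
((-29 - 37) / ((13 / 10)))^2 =435600 / 169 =2577.51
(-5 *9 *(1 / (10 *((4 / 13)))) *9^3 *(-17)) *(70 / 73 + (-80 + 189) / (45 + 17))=17830416357 / 36208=492444.11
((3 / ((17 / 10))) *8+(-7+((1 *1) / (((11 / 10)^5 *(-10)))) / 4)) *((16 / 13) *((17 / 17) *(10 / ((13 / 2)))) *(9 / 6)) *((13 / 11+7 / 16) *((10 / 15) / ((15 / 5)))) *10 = 369448749000 / 5089694753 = 72.59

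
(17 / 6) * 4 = 34 / 3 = 11.33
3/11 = 0.27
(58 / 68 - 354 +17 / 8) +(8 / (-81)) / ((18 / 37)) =-34821859 / 99144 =-351.23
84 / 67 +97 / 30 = 4.49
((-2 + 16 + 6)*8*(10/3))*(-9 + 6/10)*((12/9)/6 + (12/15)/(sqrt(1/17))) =-3584*sqrt(17) - 8960/9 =-15772.77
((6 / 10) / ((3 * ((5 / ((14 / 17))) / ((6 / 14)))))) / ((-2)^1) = -3 / 425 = -0.01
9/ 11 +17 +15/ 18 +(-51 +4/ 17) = -36031/ 1122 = -32.11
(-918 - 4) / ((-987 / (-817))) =-753274 / 987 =-763.20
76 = 76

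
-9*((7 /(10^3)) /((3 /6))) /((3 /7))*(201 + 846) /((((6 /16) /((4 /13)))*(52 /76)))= -7798056 /21125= -369.14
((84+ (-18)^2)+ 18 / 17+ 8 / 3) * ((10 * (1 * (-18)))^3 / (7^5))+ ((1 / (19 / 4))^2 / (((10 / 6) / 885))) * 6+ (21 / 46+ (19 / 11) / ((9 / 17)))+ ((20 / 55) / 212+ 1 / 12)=-7106229839496634601 / 49790354098716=-142723.02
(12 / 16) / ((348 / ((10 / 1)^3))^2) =15625 / 2523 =6.19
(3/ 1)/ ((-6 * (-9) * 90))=0.00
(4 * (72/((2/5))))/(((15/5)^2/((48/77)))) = 3840/77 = 49.87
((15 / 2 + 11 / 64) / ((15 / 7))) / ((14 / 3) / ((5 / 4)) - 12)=-3437 / 7936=-0.43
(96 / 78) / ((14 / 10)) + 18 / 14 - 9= -622 / 91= -6.84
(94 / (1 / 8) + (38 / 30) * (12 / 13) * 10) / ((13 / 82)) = 814096 / 169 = 4817.14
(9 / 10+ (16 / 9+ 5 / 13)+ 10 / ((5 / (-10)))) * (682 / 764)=-6757597 / 446940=-15.12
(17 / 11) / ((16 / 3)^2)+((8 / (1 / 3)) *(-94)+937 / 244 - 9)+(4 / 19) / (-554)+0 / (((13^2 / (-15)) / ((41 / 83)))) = -2044168800869 / 904057088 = -2261.11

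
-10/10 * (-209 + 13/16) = 3331/16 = 208.19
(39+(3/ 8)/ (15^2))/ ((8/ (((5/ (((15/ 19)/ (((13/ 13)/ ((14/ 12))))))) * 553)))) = 35124901/ 2400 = 14635.38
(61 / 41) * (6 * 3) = 1098 / 41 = 26.78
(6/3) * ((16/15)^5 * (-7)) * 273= -1335885824/253125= -5277.57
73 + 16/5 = 76.20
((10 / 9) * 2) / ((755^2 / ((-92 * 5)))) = -368 / 205209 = -0.00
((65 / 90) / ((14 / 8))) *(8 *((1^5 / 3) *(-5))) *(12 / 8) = -520 / 63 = -8.25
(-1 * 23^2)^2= 279841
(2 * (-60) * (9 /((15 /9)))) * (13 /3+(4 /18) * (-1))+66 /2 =-2631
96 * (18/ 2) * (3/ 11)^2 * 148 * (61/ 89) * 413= 28993313664/ 10769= 2692293.96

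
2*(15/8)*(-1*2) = -15/2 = -7.50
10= 10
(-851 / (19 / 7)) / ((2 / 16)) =-2508.21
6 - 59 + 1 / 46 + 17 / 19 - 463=-450183 / 874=-515.08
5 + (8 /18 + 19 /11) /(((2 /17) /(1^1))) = 4645 /198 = 23.46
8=8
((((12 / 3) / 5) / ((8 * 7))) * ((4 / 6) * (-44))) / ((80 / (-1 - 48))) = 0.26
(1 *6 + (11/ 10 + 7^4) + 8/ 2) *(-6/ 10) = -72363/ 50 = -1447.26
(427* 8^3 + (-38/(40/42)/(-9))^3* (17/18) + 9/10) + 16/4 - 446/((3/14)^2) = 101573176229/486000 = 208998.30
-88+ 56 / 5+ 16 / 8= -374 / 5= -74.80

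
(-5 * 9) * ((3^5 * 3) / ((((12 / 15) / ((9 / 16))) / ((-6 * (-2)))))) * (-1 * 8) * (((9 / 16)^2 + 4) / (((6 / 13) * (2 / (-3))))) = -63617916375 / 2048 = -31063435.73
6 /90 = 1 /15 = 0.07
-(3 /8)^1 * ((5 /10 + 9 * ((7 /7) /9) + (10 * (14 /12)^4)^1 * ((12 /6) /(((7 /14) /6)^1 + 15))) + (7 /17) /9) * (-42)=4655063 /73848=63.04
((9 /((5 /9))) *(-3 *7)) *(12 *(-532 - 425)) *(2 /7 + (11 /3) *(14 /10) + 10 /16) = 1180661427 /50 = 23613228.54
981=981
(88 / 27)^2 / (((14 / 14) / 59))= 456896 / 729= 626.74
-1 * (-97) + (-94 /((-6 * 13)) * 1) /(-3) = 11302 /117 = 96.60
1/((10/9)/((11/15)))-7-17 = -1167/50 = -23.34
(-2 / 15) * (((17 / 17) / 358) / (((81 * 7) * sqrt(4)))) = -0.00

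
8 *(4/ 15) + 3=77/ 15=5.13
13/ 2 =6.50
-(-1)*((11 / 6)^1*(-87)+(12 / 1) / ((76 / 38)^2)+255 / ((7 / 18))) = 6989 / 14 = 499.21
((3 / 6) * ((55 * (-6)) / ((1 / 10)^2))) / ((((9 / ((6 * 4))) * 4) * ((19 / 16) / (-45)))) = 7920000 / 19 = 416842.11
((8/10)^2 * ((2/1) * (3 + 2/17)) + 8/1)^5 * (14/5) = 48114406417281777664/69328955078125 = 694001.61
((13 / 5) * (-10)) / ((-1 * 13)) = 2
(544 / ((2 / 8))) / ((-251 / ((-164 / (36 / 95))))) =8475520 / 2259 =3751.89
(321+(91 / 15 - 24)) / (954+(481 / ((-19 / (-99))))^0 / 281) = 1277426 / 4021125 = 0.32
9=9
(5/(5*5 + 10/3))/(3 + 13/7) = 21/578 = 0.04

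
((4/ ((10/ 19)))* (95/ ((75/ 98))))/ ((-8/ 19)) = -336091/ 150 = -2240.61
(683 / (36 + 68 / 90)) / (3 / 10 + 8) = 153675 / 68641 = 2.24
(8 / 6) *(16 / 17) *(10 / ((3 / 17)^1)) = 640 / 9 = 71.11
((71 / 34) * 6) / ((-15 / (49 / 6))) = -3479 / 510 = -6.82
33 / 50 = 0.66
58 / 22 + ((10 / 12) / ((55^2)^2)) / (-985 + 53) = 26980700999 / 10234059000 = 2.64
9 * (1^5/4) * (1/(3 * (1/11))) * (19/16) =627/64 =9.80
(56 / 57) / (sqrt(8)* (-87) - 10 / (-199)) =-32156012* sqrt(2) / 11390118347 - 27860 / 34170355041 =-0.00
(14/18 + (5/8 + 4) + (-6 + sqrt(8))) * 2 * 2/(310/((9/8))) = -43/4960 + 9 * sqrt(2)/310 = 0.03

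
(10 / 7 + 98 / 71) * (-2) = -2792 / 497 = -5.62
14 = 14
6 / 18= 1 / 3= 0.33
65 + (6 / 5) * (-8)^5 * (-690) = 27131969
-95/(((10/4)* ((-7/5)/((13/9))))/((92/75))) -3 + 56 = 95533/945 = 101.09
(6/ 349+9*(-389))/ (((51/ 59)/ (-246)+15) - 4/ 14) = -13792978346/ 57956685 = -237.99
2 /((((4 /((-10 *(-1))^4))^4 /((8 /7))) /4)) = 2500000000000000 /7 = 357142857142857.14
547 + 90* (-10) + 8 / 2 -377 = -726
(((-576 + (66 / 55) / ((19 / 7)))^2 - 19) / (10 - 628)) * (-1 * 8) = 11958048836 / 2788725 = 4288.00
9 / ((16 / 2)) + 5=49 / 8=6.12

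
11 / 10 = 1.10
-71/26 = -2.73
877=877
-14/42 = -1/3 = -0.33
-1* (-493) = 493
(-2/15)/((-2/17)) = 17/15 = 1.13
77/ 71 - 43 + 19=-1627/ 71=-22.92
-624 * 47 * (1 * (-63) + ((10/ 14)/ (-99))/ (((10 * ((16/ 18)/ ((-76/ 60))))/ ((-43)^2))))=689885599/ 385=1791910.65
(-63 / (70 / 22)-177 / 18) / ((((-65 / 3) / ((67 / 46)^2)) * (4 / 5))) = 3990721 / 1100320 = 3.63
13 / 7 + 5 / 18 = 269 / 126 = 2.13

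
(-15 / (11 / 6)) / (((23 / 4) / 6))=-2160 / 253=-8.54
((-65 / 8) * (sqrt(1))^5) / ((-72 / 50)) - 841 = -240583 / 288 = -835.36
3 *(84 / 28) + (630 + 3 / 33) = 7030 / 11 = 639.09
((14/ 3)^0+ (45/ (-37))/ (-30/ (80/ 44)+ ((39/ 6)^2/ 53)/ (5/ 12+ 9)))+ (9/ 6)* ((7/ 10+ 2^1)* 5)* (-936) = -15320389177/ 808339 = -18952.93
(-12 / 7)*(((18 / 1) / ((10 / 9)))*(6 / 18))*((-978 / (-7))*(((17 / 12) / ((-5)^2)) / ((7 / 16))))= -7182432 / 42875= -167.52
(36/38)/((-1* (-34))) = 9/323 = 0.03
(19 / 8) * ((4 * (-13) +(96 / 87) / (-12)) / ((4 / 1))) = -21527 / 696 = -30.93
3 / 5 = 0.60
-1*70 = -70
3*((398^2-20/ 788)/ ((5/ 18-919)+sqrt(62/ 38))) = -529463940948846/ 1023605098499-30331826676*sqrt(589)/ 1023605098499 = -517.97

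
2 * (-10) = -20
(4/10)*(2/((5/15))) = 12/5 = 2.40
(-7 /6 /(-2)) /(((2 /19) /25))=3325 /24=138.54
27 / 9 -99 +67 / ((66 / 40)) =-1828 / 33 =-55.39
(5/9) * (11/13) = 55/117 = 0.47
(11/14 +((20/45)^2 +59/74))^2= 1395321316/440118441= 3.17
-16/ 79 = -0.20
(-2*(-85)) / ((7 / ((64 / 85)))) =128 / 7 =18.29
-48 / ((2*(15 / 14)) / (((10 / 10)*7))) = -784 / 5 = -156.80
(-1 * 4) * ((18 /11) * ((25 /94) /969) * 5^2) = -7500 /166991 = -0.04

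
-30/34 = -15/17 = -0.88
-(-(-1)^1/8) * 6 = -3/4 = -0.75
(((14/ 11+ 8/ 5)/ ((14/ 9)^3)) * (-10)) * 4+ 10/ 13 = -1459636/ 49049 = -29.76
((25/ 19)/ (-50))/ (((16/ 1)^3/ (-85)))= 0.00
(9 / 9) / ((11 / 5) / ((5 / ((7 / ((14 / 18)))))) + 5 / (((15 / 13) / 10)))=75 / 3547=0.02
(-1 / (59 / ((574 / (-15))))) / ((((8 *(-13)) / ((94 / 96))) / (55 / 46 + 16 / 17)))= -7513373 / 575802240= -0.01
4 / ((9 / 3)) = 4 / 3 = 1.33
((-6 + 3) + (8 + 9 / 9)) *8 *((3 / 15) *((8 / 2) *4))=768 / 5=153.60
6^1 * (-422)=-2532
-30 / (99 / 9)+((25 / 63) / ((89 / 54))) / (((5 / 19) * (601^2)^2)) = -2438412575268420 / 894084610934053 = -2.73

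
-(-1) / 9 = 1 / 9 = 0.11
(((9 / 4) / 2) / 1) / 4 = 9 / 32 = 0.28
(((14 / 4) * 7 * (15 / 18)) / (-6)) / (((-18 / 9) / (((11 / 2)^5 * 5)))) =197287475 / 4608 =42814.12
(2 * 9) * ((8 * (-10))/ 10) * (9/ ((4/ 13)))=-4212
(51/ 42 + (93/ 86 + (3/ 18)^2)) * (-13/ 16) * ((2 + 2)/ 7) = -327301/ 303408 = -1.08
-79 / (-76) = 79 / 76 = 1.04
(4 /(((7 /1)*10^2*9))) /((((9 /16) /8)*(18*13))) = 64 /1658475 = 0.00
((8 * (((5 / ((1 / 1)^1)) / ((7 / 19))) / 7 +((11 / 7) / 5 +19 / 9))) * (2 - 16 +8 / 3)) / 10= -1308728 / 33075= -39.57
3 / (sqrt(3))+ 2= sqrt(3)+ 2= 3.73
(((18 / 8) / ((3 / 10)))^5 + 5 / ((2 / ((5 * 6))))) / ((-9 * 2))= -253925 / 192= -1322.53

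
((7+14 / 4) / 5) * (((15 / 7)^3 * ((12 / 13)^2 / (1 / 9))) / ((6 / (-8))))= -1749600 / 8281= -211.28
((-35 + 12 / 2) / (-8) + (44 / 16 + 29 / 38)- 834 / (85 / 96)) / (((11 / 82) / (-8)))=990355246 / 17765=55747.55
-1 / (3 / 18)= -6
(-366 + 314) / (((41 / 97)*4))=-1261 / 41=-30.76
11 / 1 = 11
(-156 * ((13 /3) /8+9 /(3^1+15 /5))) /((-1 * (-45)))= -637 /90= -7.08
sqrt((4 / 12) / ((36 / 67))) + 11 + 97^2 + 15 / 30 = sqrt(201) / 18 + 18841 / 2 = 9421.29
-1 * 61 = -61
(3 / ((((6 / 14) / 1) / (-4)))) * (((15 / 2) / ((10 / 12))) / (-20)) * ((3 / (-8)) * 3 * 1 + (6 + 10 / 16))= 693 / 10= 69.30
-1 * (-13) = 13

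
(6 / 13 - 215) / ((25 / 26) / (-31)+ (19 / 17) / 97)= 285141782 / 25911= 11004.66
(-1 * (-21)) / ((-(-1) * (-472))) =-21 / 472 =-0.04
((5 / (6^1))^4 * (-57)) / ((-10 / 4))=2375 / 216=11.00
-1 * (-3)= 3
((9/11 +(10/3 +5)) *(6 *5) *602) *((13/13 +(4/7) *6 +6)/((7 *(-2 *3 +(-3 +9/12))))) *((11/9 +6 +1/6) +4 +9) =-13916317040/22869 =-608523.20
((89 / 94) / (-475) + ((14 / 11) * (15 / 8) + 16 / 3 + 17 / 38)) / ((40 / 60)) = 24061651 / 1964600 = 12.25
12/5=2.40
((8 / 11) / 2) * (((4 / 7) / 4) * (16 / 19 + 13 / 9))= 1564 / 13167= 0.12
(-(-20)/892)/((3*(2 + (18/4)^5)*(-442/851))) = -68080/8739797937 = -0.00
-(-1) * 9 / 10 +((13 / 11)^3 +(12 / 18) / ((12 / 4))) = 332161 / 119790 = 2.77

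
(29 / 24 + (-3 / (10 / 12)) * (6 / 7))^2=2486929 / 705600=3.52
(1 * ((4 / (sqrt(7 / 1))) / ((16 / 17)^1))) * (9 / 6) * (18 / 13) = 459 * sqrt(7) / 364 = 3.34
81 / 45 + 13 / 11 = 164 / 55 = 2.98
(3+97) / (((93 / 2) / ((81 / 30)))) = 5.81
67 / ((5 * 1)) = 67 / 5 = 13.40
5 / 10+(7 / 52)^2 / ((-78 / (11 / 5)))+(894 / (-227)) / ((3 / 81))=-25335399073 / 239385120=-105.84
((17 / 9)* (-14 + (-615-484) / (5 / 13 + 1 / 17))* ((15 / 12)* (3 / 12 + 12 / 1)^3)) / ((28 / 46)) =-18198463535 / 1024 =-17771937.05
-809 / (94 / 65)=-52585 / 94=-559.41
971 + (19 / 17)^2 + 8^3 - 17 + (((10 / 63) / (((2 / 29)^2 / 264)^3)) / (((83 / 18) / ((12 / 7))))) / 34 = 348859025732750985 / 1175363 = 296809603273.84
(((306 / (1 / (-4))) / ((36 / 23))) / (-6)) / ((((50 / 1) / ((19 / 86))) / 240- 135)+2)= -29716 / 30109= -0.99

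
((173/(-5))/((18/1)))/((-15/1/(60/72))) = 173/1620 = 0.11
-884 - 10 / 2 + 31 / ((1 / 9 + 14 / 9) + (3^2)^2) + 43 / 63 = -447523 / 504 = -887.94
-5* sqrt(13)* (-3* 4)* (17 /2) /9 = 170* sqrt(13) /3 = 204.31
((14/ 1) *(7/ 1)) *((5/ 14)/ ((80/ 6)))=21/ 8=2.62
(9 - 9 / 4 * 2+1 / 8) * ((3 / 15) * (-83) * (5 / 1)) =-3071 / 8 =-383.88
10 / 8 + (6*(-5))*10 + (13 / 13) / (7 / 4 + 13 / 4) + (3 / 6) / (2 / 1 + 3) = -5969 / 20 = -298.45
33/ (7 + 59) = 1/ 2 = 0.50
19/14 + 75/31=1639/434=3.78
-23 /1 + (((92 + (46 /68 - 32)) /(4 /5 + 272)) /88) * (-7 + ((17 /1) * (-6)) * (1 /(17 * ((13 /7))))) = -1221617207 /53054144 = -23.03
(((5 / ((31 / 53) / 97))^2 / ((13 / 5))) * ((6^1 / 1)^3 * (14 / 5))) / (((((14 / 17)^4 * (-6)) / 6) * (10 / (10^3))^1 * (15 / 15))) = -149002881142567500 / 4285099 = -34772331080.93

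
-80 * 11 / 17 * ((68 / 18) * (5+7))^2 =-957440 / 9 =-106382.22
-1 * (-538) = 538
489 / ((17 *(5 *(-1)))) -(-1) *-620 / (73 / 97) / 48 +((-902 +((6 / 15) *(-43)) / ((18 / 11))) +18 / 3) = -207615469 / 223380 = -929.43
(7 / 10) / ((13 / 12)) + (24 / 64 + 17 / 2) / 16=9991 / 8320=1.20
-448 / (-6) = 224 / 3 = 74.67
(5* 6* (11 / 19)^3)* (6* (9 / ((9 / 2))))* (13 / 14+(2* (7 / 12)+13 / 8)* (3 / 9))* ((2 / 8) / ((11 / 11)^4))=6235735 / 192052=32.47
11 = 11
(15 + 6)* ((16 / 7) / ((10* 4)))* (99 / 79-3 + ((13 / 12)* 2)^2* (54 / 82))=52263 / 32390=1.61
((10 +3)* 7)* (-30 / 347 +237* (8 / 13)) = 4602654 / 347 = 13264.13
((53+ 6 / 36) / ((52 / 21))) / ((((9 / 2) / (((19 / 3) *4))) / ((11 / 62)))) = 21.45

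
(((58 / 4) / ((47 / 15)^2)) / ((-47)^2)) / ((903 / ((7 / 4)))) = 2175 / 1678610264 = 0.00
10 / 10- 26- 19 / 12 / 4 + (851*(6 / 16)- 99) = 9347 / 48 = 194.73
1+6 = 7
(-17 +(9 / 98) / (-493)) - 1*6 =-23.00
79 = 79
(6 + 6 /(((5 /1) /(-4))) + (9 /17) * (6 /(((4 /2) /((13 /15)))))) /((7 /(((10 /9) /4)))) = 73 /714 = 0.10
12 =12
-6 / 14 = -3 / 7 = -0.43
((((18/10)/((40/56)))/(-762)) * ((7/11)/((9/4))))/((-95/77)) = 686/904875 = 0.00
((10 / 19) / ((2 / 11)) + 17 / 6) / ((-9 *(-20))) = 653 / 20520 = 0.03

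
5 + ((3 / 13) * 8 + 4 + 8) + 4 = 297 / 13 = 22.85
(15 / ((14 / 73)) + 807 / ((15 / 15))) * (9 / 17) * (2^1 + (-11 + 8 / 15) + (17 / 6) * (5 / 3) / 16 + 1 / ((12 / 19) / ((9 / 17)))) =-130869351 / 38080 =-3436.70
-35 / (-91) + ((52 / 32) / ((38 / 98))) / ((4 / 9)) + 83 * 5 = 3357729 / 7904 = 424.81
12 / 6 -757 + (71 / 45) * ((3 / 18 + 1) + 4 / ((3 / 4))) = -67027 / 90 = -744.74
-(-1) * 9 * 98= 882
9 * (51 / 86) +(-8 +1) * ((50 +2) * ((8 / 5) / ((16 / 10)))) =-358.66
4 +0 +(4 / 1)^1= 8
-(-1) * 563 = 563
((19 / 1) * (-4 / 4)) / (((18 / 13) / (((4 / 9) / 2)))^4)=-542659 / 43046721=-0.01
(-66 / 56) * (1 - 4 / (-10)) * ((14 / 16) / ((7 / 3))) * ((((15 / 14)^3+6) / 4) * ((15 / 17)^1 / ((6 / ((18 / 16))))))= -1039797 / 5619712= -0.19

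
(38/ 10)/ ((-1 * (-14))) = 19/ 70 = 0.27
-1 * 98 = -98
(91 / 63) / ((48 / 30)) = 65 / 72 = 0.90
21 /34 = 0.62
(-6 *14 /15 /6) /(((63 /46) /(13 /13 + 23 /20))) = -989 /675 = -1.47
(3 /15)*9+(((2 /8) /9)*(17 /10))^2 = 233569 /129600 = 1.80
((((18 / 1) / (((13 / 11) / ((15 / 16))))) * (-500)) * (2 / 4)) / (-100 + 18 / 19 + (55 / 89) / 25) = 1569459375 / 43538612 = 36.05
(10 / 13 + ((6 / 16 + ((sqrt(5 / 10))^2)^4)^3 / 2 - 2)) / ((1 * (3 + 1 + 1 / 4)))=-126613 / 452608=-0.28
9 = 9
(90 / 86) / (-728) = -45 / 31304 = -0.00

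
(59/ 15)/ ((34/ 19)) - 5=-1429/ 510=-2.80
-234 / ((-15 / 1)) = 78 / 5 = 15.60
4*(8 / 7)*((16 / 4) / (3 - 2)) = 18.29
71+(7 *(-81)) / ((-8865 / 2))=70061 / 985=71.13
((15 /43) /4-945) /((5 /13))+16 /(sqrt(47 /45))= -2441.12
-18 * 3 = -54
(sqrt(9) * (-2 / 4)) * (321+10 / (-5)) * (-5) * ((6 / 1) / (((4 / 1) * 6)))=4785 / 8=598.12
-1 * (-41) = 41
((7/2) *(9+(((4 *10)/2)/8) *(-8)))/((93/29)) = -12.01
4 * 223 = 892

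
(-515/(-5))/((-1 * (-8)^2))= -103/64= -1.61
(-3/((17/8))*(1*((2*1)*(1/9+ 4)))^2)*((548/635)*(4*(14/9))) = -1344379904/2623185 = -512.50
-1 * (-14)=14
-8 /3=-2.67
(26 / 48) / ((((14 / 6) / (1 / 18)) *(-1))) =-13 / 1008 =-0.01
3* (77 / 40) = 231 / 40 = 5.78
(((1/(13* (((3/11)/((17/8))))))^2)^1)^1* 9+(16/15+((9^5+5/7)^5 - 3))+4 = 1957659430129725734160523526307937/2726767680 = 717941408976112601628211.90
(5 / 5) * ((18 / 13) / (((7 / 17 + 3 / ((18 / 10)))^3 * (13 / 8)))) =2387718 / 25160213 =0.09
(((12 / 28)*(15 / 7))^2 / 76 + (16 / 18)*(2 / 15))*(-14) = -3192991 / 1759590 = -1.81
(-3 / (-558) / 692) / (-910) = -1 / 117127920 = -0.00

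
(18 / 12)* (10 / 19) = 15 / 19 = 0.79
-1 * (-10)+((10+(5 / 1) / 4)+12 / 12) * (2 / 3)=109 / 6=18.17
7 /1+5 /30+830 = 5023 /6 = 837.17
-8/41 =-0.20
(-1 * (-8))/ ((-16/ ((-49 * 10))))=245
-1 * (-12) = 12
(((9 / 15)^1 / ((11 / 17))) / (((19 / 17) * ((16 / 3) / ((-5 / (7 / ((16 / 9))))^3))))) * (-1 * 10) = 18496000 / 5806647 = 3.19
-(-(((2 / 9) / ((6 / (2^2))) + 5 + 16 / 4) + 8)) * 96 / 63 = 14816 / 567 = 26.13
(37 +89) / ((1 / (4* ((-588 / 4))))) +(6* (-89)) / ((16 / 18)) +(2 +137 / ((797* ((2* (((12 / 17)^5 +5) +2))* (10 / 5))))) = -606434052960480 / 8119701307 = -74686.74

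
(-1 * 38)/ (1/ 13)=-494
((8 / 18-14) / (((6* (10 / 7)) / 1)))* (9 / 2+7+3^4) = -146.29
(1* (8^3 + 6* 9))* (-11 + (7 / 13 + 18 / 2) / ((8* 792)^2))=-406155940283 / 65235456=-6226.00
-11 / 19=-0.58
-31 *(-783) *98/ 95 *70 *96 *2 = 6394090752/ 19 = 336531092.21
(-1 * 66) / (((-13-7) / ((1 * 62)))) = 1023 / 5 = 204.60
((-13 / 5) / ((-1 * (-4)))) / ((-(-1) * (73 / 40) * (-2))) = 13 / 73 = 0.18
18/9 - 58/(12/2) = -23/3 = -7.67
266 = 266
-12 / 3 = -4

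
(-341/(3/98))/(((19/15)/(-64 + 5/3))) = 31245830/57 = 548172.46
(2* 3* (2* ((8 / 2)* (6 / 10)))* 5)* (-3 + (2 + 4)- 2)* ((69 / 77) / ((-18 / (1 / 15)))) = -184 / 385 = -0.48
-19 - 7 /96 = -1831 /96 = -19.07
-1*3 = -3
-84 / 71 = -1.18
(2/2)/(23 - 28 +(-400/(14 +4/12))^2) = 1849/1430755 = 0.00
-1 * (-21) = 21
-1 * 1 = -1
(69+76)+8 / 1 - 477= -324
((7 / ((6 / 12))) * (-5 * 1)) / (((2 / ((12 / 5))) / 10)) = -840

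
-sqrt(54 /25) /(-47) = 3 * sqrt(6) /235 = 0.03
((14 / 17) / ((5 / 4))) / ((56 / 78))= 78 / 85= 0.92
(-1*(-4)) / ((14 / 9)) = 18 / 7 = 2.57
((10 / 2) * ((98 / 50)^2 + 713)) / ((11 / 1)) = 325.84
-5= -5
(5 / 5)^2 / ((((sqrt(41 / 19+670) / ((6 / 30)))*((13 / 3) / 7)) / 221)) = 119*sqrt(26961) / 7095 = 2.75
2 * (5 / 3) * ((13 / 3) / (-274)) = -65 / 1233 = -0.05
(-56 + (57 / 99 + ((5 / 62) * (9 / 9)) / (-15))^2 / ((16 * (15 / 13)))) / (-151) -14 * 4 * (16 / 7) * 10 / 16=-79.63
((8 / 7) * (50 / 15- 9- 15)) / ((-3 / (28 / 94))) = 992 / 423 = 2.35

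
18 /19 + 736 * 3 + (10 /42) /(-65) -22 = 11343677 /5187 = 2186.94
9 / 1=9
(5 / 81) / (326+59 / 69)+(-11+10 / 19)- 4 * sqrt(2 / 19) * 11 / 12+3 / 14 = -87460111 / 8525034- 11 * sqrt(38) / 57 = -11.45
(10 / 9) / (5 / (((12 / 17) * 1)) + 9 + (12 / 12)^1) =8 / 123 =0.07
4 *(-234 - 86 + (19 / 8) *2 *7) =-1147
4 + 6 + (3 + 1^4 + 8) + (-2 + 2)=22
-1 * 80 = -80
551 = 551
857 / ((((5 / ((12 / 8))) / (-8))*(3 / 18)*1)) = -61704 / 5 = -12340.80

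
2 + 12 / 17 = 2.71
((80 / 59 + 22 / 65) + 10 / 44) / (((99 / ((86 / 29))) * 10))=6971633 / 1211131350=0.01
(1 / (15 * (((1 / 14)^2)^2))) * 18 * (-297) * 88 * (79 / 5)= -475915233024 / 25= -19036609320.96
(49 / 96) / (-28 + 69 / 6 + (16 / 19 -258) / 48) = -931 / 39868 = -0.02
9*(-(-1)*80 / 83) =720 / 83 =8.67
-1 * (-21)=21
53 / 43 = 1.23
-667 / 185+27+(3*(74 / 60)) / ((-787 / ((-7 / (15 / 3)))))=34070943 / 1455950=23.40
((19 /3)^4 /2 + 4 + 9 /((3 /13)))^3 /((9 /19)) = 49163392739679157 /38263752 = 1284855513.90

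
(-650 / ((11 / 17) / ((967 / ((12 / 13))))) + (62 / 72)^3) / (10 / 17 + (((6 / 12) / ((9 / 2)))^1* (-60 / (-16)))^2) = -9181360045883 / 6646860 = -1381307.87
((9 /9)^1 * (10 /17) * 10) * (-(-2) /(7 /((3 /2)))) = 300 /119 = 2.52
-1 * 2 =-2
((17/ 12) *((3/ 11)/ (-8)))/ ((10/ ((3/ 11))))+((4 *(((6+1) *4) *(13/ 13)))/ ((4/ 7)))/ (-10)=-758963/ 38720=-19.60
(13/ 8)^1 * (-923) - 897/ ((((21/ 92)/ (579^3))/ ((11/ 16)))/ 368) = -10807001581519481/ 56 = -192982171098562.16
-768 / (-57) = 256 / 19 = 13.47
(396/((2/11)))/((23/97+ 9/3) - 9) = -377.94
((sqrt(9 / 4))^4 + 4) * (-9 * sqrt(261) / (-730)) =783 * sqrt(29) / 2336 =1.81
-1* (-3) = 3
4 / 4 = 1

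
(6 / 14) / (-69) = -1 / 161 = -0.01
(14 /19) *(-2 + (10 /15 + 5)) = 154 /57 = 2.70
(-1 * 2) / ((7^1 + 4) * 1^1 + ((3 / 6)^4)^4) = -131072 / 720897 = -0.18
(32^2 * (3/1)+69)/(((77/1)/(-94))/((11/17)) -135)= -295254/12809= -23.05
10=10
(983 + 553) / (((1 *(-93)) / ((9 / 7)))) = -4608 / 217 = -21.24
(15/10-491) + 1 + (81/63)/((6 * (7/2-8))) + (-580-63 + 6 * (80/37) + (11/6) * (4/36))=-1118.37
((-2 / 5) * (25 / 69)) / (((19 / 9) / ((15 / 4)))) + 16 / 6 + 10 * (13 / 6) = 63127 / 2622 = 24.08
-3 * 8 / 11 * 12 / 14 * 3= -432 / 77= -5.61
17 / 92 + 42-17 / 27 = 103223 / 2484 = 41.56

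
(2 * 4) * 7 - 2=54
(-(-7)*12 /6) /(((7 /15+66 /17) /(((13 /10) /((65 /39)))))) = 13923 /5545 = 2.51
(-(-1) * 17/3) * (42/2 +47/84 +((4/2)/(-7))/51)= 4397/36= 122.14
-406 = -406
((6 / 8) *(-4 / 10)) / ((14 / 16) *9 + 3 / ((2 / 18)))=-4 / 465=-0.01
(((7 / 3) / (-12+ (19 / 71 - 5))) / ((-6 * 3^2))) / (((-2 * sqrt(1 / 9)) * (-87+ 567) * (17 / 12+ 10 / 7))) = -3479 / 1226586240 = -0.00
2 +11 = 13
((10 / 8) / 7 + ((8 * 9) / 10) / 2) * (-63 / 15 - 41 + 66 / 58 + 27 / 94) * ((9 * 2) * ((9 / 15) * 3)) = -25565898699 / 4770500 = -5359.17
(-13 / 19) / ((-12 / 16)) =52 / 57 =0.91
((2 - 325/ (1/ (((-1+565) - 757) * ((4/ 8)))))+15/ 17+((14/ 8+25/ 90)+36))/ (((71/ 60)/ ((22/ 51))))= 2114077570/ 184671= 11447.80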